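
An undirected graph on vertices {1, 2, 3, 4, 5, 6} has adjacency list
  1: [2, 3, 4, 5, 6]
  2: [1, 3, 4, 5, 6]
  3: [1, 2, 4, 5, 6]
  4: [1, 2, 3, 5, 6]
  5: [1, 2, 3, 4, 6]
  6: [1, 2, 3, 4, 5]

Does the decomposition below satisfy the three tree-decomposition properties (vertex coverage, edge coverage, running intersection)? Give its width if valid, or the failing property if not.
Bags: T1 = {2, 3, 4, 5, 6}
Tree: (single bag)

No — vertex 1 appears in no bag.

A tree decomposition must satisfy three properties: every vertex lies in some bag; for every edge, both endpoints lie together in some bag; and for every vertex, the bags containing it form a connected subtree. Here vertex 1 appears in no bag, so the decomposition is invalid.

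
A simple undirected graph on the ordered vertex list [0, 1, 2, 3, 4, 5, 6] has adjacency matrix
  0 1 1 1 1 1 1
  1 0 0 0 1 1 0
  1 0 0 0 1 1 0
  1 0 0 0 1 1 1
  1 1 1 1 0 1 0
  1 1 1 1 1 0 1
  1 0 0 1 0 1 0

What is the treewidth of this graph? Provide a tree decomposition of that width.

Treewidth 3.
One optimal decomposition is:
Bags: B1 = {0, 2, 4, 5}  B2 = {0, 3, 4, 5}  B3 = {0, 1, 4, 5}  B4 = {0, 3, 5, 6}
Tree: B1–B2, B2–B3, B2–B4

Every bag has size at most 4, so the width is 4 − 1 = 3 and tw(G) ≤ 3. On the other hand G contains the 4-clique {0, 1, 4, 5}. A clique must lie in a single bag of any decomposition, so no decomposition can have width below 3. Combining the bounds, tw(G) = 3.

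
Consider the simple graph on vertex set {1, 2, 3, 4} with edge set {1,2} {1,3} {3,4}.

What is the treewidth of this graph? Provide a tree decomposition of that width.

Each bag holds 2 vertices, so the decomposition has width 1, which upper-bounds the treewidth. G has an edge, so its treewidth is at least 1. Combining the bounds, tw(G) = 1.

Treewidth 1.
One such decomposition:
Bags: B1 = {1, 3}  B2 = {1, 2}  B3 = {3, 4}
Tree: B1–B2, B1–B3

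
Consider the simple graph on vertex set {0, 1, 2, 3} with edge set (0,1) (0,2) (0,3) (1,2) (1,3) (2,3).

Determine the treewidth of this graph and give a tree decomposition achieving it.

Treewidth 3.
One optimal decomposition is:
Bags: B1 = {0, 1, 2, 3}
Tree: (single bag)

A single bag containing all 4 vertices is trivially a valid decomposition of width 3. Conversely, {0, 1, 2, 3} is a clique of size 4, and the vertices of any clique must share a bag in every tree decomposition; so some bag has ≥ 4 vertices and tw(G) ≥ 3. Therefore the treewidth is 3.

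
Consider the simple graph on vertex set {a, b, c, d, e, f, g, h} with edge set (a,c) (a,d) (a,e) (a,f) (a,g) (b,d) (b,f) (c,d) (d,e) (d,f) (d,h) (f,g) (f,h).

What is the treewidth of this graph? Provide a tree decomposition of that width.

The largest bag has 3 vertices, giving width 2; this decomposition certifies tw(G) ≤ 2. On the other hand G contains the 3-clique {a, d, e}. A clique must lie in a single bag of any decomposition, so no decomposition can have width below 2. Hence tw(G) = 2 exactly.

Treewidth 2.
One such decomposition:
Bags: B1 = {a, d, f}  B2 = {a, d, e}  B3 = {d, f, h}  B4 = {a, c, d}  B5 = {b, d, f}  B6 = {a, f, g}
Tree: B1–B2, B1–B3, B2–B4, B3–B5, B1–B6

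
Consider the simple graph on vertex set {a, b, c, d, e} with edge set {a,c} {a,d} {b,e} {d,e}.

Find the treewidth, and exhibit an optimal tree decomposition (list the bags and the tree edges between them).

Each bag holds 2 vertices, so the decomposition has width 1, which upper-bounds the treewidth. Any graph with an edge has treewidth ≥ 1, and G has the edge b–e. The upper and lower bounds meet at 1, so that is the treewidth.

Treewidth 1.
One optimal decomposition is:
Bags: B1 = {b, e}  B2 = {d, e}  B3 = {a, d}  B4 = {a, c}
Tree: B1–B2, B2–B3, B3–B4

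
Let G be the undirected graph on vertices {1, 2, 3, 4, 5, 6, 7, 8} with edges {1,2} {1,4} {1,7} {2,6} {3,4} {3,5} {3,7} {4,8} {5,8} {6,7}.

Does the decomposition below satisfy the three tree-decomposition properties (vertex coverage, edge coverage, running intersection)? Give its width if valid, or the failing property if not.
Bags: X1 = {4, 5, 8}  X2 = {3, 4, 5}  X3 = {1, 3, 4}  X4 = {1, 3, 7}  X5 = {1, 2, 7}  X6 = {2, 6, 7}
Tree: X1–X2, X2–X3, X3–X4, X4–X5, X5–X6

Every vertex of G appears in some bag (union = {1, 2, 3, 4, 5, 6, 7, 8}); every edge is covered by a bag; and for each vertex v the set of bags containing v is connected in the bag tree. The decomposition is therefore valid. The largest bag has 3 vertices, so the width is 2.

Yes; width 2.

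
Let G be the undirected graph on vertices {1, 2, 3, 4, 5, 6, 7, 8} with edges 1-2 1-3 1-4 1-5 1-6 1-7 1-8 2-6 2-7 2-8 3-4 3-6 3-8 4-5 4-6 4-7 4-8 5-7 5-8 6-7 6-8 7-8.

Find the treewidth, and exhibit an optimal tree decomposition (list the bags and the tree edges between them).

Treewidth 4.
One optimal decomposition is:
Bags: B1 = {1, 3, 4, 6, 8}  B2 = {1, 4, 6, 7, 8}  B3 = {1, 2, 6, 7, 8}  B4 = {1, 4, 5, 7, 8}
Tree: B1–B2, B2–B3, B2–B4

The largest bag has 5 vertices, giving width 4; this decomposition certifies tw(G) ≤ 4. On the other hand G contains the 5-clique {1, 2, 6, 7, 8}. A clique must lie in a single bag of any decomposition, so no decomposition can have width below 4. Combining the bounds, tw(G) = 4.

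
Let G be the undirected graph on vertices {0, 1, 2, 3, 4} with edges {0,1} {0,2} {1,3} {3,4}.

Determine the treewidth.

A width-1 tree decomposition is:
Bags: B1 = {3, 4}  B2 = {1, 3}  B3 = {0, 1}  B4 = {0, 2}
Tree: B1–B2, B2–B3, B3–B4
Every bag has size at most 2, so the width is 2 − 1 = 1 and tw(G) ≤ 1. Since G has at least one edge (e.g. 3–4), it is not an edgeless graph, so tw(G) ≥ 1. Combining the bounds, tw(G) = 1.

1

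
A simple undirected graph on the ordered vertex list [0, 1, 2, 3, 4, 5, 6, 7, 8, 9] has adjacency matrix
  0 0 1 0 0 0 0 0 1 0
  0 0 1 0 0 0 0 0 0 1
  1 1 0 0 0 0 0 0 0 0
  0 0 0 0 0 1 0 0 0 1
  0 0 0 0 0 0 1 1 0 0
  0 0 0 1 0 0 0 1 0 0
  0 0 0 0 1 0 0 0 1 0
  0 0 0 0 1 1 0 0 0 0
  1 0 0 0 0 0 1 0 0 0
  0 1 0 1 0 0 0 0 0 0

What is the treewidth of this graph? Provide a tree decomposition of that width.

The largest bag has 3 vertices, giving width 2; this decomposition certifies tw(G) ≤ 2. The edges 3–9–1–2–0–8–6–4–7–5–3 form a cycle, so G is not a tree and its treewidth is at least 2. Combining the bounds, tw(G) = 2.

Treewidth 2.
One optimal decomposition is:
Bags: B1 = {1, 3, 9}  B2 = {1, 2, 3}  B3 = {0, 2, 3}  B4 = {0, 3, 8}  B5 = {3, 6, 8}  B6 = {3, 4, 6}  B7 = {3, 4, 7}  B8 = {3, 5, 7}
Tree: B1–B2, B2–B3, B3–B4, B4–B5, B5–B6, B6–B7, B7–B8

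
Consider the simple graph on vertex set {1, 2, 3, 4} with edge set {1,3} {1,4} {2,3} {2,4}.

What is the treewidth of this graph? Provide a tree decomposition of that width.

Each bag holds 3 vertices, so the decomposition has width 2, which upper-bounds the treewidth. For the lower bound, G contains the cycle 4–1–3–2–4, so G is not a forest; only forests have treewidth ≤ 1, hence tw(G) ≥ 2. Hence tw(G) = 2 exactly.

Treewidth 2.
Bags: B1 = {1, 3, 4}  B2 = {2, 3, 4}
Tree: B1–B2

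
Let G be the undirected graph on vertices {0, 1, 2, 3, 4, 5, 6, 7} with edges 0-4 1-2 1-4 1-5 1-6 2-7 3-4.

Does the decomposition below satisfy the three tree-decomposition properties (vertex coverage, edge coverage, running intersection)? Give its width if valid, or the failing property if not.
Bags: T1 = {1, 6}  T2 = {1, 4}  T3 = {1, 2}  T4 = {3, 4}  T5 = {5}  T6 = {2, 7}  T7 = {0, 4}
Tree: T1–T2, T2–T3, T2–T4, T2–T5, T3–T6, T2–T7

No — edge (1,5) lies in no bag.

A tree decomposition must satisfy three properties: every vertex lies in some bag; for every edge, both endpoints lie together in some bag; and for every vertex, the bags containing it form a connected subtree. Here edge (1,5) lies in no bag, so the decomposition is invalid.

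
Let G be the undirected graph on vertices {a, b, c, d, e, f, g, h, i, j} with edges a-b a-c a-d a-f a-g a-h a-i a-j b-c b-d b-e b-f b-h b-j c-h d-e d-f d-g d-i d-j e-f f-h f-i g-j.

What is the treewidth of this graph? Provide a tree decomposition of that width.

Every bag has size at most 4, so the width is 4 − 1 = 3 and tw(G) ≤ 3. Conversely, {b, d, e, f} is a clique of size 4, and the vertices of any clique must share a bag in every tree decomposition; so some bag has ≥ 4 vertices and tw(G) ≥ 3. Therefore the treewidth is 3.

Treewidth 3.
Bags: B1 = {a, b, d, f}  B2 = {b, d, e, f}  B3 = {a, b, f, h}  B4 = {a, b, d, j}  B5 = {a, d, g, j}  B6 = {a, d, f, i}  B7 = {a, b, c, h}
Tree: B1–B2, B1–B3, B1–B4, B4–B5, B1–B6, B3–B7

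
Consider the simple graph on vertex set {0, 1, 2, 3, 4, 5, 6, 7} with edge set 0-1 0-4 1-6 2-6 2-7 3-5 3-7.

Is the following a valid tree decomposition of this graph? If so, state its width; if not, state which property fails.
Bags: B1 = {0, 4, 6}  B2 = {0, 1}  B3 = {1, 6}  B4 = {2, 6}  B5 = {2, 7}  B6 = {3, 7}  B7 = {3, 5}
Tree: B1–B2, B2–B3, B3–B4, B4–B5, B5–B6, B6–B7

A tree decomposition must satisfy three properties: every vertex lies in some bag; for every edge, both endpoints lie together in some bag; and for every vertex, the bags containing it form a connected subtree. Here bags containing vertex 6 are not connected in the tree, so the decomposition is invalid.

No — bags containing vertex 6 are not connected in the tree.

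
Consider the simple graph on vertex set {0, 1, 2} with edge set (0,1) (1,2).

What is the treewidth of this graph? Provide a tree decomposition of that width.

Treewidth 1.
Bags: B1 = {0, 1}  B2 = {1, 2}
Tree: B1–B2

Each bag holds 2 vertices, so the decomposition has width 1, which upper-bounds the treewidth. Since G has at least one edge (e.g. 0–1), it is not an edgeless graph, so tw(G) ≥ 1. Combining the bounds, tw(G) = 1.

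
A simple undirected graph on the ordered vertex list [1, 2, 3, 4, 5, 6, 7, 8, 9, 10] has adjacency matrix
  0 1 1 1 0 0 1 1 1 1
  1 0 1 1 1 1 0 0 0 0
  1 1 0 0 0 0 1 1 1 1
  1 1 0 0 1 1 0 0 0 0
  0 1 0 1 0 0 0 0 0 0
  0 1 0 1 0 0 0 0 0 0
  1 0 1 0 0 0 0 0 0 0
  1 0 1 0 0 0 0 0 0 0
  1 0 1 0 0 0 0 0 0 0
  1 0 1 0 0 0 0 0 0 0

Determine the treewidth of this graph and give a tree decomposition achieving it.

Each bag holds 3 vertices, so the decomposition has width 2, which upper-bounds the treewidth. Conversely, {1, 2, 3} is a clique of size 3, and the vertices of any clique must share a bag in every tree decomposition; so some bag has ≥ 3 vertices and tw(G) ≥ 2. The upper and lower bounds meet at 2, so that is the treewidth.

Treewidth 2.
One such decomposition:
Bags: B1 = {1, 2, 3}  B2 = {1, 2, 4}  B3 = {1, 3, 8}  B4 = {2, 4, 5}  B5 = {1, 3, 9}  B6 = {1, 3, 10}  B7 = {1, 3, 7}  B8 = {2, 4, 6}
Tree: B1–B2, B1–B3, B2–B4, B3–B5, B1–B6, B3–B7, B2–B8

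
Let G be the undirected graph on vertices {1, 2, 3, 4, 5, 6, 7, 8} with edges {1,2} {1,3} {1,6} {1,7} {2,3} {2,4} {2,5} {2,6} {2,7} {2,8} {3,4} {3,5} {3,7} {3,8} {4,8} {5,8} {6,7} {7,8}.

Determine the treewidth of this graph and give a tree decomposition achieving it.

Treewidth 3.
One such decomposition:
Bags: B1 = {1, 2, 6, 7}  B2 = {1, 2, 3, 7}  B3 = {2, 3, 7, 8}  B4 = {2, 3, 4, 8}  B5 = {2, 3, 5, 8}
Tree: B1–B2, B2–B3, B3–B4, B4–B5

The largest bag has 4 vertices, giving width 3; this decomposition certifies tw(G) ≤ 3. On the other hand G contains the 4-clique {2, 3, 4, 8}. A clique must lie in a single bag of any decomposition, so no decomposition can have width below 3. Combining the bounds, tw(G) = 3.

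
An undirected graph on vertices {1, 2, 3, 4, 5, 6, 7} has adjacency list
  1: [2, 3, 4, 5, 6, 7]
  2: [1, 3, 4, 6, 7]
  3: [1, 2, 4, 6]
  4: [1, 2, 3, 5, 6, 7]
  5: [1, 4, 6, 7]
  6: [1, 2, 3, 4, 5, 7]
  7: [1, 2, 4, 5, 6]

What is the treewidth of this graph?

A width-4 tree decomposition is:
Bags: B1 = {1, 2, 3, 4, 6}  B2 = {1, 2, 4, 6, 7}  B3 = {1, 4, 5, 6, 7}
Tree: B1–B2, B2–B3
The largest bag has 5 vertices, giving width 4; this decomposition certifies tw(G) ≤ 4. Conversely, {1, 2, 3, 4, 6} is a clique of size 5, and the vertices of any clique must share a bag in every tree decomposition; so some bag has ≥ 5 vertices and tw(G) ≥ 4. Combining the bounds, tw(G) = 4.

4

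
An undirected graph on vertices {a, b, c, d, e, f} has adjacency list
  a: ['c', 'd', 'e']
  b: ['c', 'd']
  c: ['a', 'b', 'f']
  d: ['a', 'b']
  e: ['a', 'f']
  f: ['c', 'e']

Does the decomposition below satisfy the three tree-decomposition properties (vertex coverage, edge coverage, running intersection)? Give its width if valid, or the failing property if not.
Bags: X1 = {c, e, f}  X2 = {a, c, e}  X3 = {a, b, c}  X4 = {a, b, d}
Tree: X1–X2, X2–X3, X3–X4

Yes; width 2.

Every vertex of G appears in some bag (union = {a, b, c, d, e, f}); every edge is covered by a bag; and for each vertex v the set of bags containing v is connected in the bag tree. The decomposition is therefore valid. The largest bag has 3 vertices, so the width is 2.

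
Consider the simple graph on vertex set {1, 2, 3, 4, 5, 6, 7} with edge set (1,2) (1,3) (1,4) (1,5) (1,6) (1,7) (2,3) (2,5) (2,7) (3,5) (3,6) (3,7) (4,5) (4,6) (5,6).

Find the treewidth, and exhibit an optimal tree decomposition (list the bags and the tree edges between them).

Treewidth 3.
Bags: B1 = {1, 3, 5, 6}  B2 = {1, 2, 3, 5}  B3 = {1, 2, 3, 7}  B4 = {1, 4, 5, 6}
Tree: B1–B2, B2–B3, B1–B4

Every bag has size at most 4, so the width is 4 − 1 = 3 and tw(G) ≤ 3. For the lower bound, the 4 vertices {1, 2, 3, 5} are pairwise adjacent, and any tree decomposition puts a clique entirely inside one bag — forcing width ≥ 3. Combining the bounds, tw(G) = 3.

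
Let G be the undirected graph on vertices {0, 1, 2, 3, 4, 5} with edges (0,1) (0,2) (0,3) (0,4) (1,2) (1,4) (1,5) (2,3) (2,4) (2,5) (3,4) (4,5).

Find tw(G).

A width-3 tree decomposition is:
Bags: B1 = {0, 2, 3, 4}  B2 = {0, 1, 2, 4}  B3 = {1, 2, 4, 5}
Tree: B1–B2, B2–B3
Each bag holds 4 vertices, so the decomposition has width 3, which upper-bounds the treewidth. Conversely, {0, 1, 2, 4} is a clique of size 4, and the vertices of any clique must share a bag in every tree decomposition; so some bag has ≥ 4 vertices and tw(G) ≥ 3. The upper and lower bounds meet at 3, so that is the treewidth.

3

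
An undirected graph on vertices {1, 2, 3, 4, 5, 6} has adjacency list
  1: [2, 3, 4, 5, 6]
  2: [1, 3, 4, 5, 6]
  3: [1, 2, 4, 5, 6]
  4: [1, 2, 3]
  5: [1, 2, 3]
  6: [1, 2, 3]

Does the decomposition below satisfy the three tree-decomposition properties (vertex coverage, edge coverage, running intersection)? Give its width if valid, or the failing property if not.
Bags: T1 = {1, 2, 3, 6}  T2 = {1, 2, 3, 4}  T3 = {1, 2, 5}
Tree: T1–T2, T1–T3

No — edge (3,5) lies in no bag.

A tree decomposition must satisfy three properties: every vertex lies in some bag; for every edge, both endpoints lie together in some bag; and for every vertex, the bags containing it form a connected subtree. Here edge (3,5) lies in no bag, so the decomposition is invalid.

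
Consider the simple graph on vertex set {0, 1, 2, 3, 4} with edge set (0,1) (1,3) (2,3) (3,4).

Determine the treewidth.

1

A width-1 tree decomposition is:
Bags: B1 = {2, 3}  B2 = {3, 4}  B3 = {1, 3}  B4 = {0, 1}
Tree: B1–B2, B1–B3, B3–B4
Each bag holds 2 vertices, so the decomposition has width 1, which upper-bounds the treewidth. Since G has at least one edge (e.g. 2–3), it is not an edgeless graph, so tw(G) ≥ 1. Combining the bounds, tw(G) = 1.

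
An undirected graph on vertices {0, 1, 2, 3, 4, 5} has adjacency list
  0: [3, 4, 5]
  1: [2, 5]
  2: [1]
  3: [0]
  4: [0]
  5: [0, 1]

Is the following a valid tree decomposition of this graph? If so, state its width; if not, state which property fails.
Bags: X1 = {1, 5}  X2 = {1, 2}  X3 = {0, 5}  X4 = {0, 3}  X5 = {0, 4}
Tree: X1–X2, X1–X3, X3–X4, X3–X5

Yes; width 1.

Every vertex of G appears in some bag (union = {0, 1, 2, 3, 4, 5}); every edge is covered by a bag; and for each vertex v the set of bags containing v is connected in the bag tree. The decomposition is therefore valid. The largest bag has 2 vertices, so the width is 1.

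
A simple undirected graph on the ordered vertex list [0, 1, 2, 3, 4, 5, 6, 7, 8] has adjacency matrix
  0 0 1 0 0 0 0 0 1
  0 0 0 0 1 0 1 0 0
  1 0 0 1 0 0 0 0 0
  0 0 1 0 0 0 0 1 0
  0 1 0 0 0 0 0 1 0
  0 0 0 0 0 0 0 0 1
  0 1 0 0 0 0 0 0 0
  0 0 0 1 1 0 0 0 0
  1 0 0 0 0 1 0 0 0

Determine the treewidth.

A width-1 tree decomposition is:
Bags: B1 = {1, 6}  B2 = {1, 4}  B3 = {4, 7}  B4 = {3, 7}  B5 = {2, 3}  B6 = {0, 2}  B7 = {0, 8}  B8 = {5, 8}
Tree: B1–B2, B2–B3, B3–B4, B4–B5, B5–B6, B6–B7, B7–B8
Every bag has size at most 2, so the width is 2 − 1 = 1 and tw(G) ≤ 1. Since G has at least one edge (e.g. 6–1), it is not an edgeless graph, so tw(G) ≥ 1. The upper and lower bounds meet at 1, so that is the treewidth.

1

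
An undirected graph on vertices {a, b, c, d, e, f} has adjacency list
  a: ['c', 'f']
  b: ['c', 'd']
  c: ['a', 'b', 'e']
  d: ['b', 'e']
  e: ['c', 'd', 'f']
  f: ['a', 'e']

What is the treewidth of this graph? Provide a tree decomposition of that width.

The largest bag has 3 vertices, giving width 2; this decomposition certifies tw(G) ≤ 2. The edges a–f–e–c–a form a cycle, so G is not a tree and its treewidth is at least 2. Combining the bounds, tw(G) = 2.

Treewidth 2.
One such decomposition:
Bags: B1 = {a, c, f}  B2 = {c, e, f}  B3 = {b, c, e}  B4 = {b, d, e}
Tree: B1–B2, B2–B3, B3–B4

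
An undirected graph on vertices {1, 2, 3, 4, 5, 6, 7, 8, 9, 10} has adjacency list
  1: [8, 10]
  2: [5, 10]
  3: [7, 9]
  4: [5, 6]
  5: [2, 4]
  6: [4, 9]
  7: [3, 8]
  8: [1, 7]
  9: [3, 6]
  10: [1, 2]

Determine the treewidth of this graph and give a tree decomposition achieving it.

Each bag holds 3 vertices, so the decomposition has width 2, which upper-bounds the treewidth. The edges 3–9–6–4–5–2–10–1–8–7–3 form a cycle, so G is not a tree and its treewidth is at least 2. Hence tw(G) = 2 exactly.

Treewidth 2.
Bags: B1 = {3, 6, 9}  B2 = {3, 4, 6}  B3 = {3, 4, 5}  B4 = {2, 3, 5}  B5 = {2, 3, 10}  B6 = {1, 3, 10}  B7 = {1, 3, 8}  B8 = {3, 7, 8}
Tree: B1–B2, B2–B3, B3–B4, B4–B5, B5–B6, B6–B7, B7–B8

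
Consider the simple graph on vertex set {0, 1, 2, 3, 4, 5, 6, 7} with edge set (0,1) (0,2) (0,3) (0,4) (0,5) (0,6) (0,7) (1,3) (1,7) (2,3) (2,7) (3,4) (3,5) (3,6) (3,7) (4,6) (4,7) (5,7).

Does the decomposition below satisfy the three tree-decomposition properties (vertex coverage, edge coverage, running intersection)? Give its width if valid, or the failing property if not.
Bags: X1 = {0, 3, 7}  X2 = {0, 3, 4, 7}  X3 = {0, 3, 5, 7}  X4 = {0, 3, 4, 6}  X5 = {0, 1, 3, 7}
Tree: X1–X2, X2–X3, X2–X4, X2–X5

A tree decomposition must satisfy three properties: every vertex lies in some bag; for every edge, both endpoints lie together in some bag; and for every vertex, the bags containing it form a connected subtree. Here vertex 2 appears in no bag, so the decomposition is invalid.

No — vertex 2 appears in no bag.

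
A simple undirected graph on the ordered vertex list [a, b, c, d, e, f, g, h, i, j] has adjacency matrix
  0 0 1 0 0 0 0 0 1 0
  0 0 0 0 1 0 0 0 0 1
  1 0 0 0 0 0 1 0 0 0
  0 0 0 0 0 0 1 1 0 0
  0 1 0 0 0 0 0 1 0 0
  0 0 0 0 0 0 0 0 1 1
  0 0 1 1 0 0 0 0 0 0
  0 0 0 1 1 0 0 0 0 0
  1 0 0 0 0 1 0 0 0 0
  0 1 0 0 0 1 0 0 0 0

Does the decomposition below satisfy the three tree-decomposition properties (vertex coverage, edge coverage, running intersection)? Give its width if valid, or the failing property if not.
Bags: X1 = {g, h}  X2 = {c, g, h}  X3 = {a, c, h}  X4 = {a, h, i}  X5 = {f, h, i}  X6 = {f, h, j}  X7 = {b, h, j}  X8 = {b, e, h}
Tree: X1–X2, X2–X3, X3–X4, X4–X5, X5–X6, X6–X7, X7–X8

A tree decomposition must satisfy three properties: every vertex lies in some bag; for every edge, both endpoints lie together in some bag; and for every vertex, the bags containing it form a connected subtree. Here vertex d appears in no bag, so the decomposition is invalid.

No — vertex d appears in no bag.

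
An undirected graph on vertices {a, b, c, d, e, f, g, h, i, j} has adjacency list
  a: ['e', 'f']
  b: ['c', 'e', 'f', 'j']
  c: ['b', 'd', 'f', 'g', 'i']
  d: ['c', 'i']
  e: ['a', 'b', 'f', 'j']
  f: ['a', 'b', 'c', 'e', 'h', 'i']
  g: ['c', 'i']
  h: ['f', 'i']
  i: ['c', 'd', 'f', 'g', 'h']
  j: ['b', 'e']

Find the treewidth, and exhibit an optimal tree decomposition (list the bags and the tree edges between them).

Every bag has size at most 3, so the width is 3 − 1 = 2 and tw(G) ≤ 2. On the other hand G contains the 3-clique {c, d, i}. A clique must lie in a single bag of any decomposition, so no decomposition can have width below 2. Hence tw(G) = 2 exactly.

Treewidth 2.
Bags: B1 = {b, e, j}  B2 = {b, e, f}  B3 = {b, c, f}  B4 = {c, f, i}  B5 = {f, h, i}  B6 = {c, d, i}  B7 = {a, e, f}  B8 = {c, g, i}
Tree: B1–B2, B2–B3, B3–B4, B4–B5, B4–B6, B2–B7, B6–B8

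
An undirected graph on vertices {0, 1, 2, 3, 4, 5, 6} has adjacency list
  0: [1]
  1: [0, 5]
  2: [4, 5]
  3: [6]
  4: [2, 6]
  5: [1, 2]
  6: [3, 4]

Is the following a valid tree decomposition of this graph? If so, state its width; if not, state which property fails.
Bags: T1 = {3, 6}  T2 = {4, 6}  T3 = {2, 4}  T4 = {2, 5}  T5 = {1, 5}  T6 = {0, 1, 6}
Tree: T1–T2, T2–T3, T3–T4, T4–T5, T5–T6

No — bags containing vertex 6 are not connected in the tree.

A tree decomposition must satisfy three properties: every vertex lies in some bag; for every edge, both endpoints lie together in some bag; and for every vertex, the bags containing it form a connected subtree. Here bags containing vertex 6 are not connected in the tree, so the decomposition is invalid.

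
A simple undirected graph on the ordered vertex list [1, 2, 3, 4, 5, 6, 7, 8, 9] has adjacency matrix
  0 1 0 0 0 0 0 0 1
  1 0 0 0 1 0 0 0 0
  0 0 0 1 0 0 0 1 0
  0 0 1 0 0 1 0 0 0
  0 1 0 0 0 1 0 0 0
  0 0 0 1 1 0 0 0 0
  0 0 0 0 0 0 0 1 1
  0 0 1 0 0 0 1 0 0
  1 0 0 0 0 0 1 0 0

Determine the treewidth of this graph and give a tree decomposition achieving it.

The largest bag has 3 vertices, giving width 2; this decomposition certifies tw(G) ≤ 2. The edges 1–2–5–6–4–3–8–7–9–1 form a cycle, so G is not a tree and its treewidth is at least 2. Combining the bounds, tw(G) = 2.

Treewidth 2.
One optimal decomposition is:
Bags: B1 = {1, 2, 5}  B2 = {1, 5, 6}  B3 = {1, 4, 6}  B4 = {1, 3, 4}  B5 = {1, 3, 8}  B6 = {1, 7, 8}  B7 = {1, 7, 9}
Tree: B1–B2, B2–B3, B3–B4, B4–B5, B5–B6, B6–B7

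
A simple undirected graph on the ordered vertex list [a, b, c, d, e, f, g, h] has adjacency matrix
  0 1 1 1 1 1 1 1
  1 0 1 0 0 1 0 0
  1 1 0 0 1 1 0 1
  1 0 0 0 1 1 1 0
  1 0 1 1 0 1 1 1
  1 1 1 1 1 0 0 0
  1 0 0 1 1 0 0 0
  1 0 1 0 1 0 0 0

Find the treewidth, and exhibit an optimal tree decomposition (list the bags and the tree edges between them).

Each bag holds 4 vertices, so the decomposition has width 3, which upper-bounds the treewidth. Conversely, {a, d, e, g} is a clique of size 4, and the vertices of any clique must share a bag in every tree decomposition; so some bag has ≥ 4 vertices and tw(G) ≥ 3. The upper and lower bounds meet at 3, so that is the treewidth.

Treewidth 3.
Bags: B1 = {a, c, e, f}  B2 = {a, c, e, h}  B3 = {a, b, c, f}  B4 = {a, d, e, f}  B5 = {a, d, e, g}
Tree: B1–B2, B1–B3, B1–B4, B4–B5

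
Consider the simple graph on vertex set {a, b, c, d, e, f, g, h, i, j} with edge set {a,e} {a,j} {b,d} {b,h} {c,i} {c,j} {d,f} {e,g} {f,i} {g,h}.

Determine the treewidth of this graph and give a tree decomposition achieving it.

Treewidth 2.
One optimal decomposition is:
Bags: B1 = {a, c, j}  B2 = {a, c, e}  B3 = {c, e, g}  B4 = {c, g, h}  B5 = {b, c, h}  B6 = {b, c, d}  B7 = {c, d, f}  B8 = {c, f, i}
Tree: B1–B2, B2–B3, B3–B4, B4–B5, B5–B6, B6–B7, B7–B8

Each bag holds 3 vertices, so the decomposition has width 2, which upper-bounds the treewidth. For the lower bound, G contains the cycle c–j–a–e–g–h–b–d–f–i–c, so G is not a forest; only forests have treewidth ≤ 1, hence tw(G) ≥ 2. Hence tw(G) = 2 exactly.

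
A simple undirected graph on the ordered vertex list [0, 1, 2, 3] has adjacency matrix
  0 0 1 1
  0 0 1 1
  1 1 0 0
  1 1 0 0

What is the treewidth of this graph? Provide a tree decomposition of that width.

Every bag has size at most 3, so the width is 3 − 1 = 2 and tw(G) ≤ 2. Since 3–1–2–0–3 is a cycle in G, G is not acyclic. Forests are exactly the graphs of treewidth ≤ 1, so tw(G) ≥ 2. The upper and lower bounds meet at 2, so that is the treewidth.

Treewidth 2.
One optimal decomposition is:
Bags: B1 = {1, 2, 3}  B2 = {0, 2, 3}
Tree: B1–B2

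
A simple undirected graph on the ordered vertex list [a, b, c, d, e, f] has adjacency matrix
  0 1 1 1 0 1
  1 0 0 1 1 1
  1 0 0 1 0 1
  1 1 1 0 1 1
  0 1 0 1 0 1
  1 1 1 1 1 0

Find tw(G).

3

A width-3 tree decomposition is:
Bags: B1 = {a, b, d, f}  B2 = {b, d, e, f}  B3 = {a, c, d, f}
Tree: B1–B2, B1–B3
Every bag has size at most 4, so the width is 4 − 1 = 3 and tw(G) ≤ 3. For the lower bound, the 4 vertices {b, d, e, f} are pairwise adjacent, and any tree decomposition puts a clique entirely inside one bag — forcing width ≥ 3. The upper and lower bounds meet at 3, so that is the treewidth.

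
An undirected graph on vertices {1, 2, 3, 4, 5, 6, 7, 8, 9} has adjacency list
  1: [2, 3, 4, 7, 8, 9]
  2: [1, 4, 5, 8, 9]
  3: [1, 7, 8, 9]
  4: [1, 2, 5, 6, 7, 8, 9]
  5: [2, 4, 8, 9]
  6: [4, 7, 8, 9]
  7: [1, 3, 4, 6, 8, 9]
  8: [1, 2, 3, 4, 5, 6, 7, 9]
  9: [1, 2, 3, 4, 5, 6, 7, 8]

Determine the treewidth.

4

A width-4 tree decomposition is:
Bags: B1 = {4, 6, 7, 8, 9}  B2 = {1, 4, 7, 8, 9}  B3 = {1, 2, 4, 8, 9}  B4 = {2, 4, 5, 8, 9}  B5 = {1, 3, 7, 8, 9}
Tree: B1–B2, B2–B3, B3–B4, B2–B5
Each bag holds 5 vertices, so the decomposition has width 4, which upper-bounds the treewidth. On the other hand G contains the 5-clique {1, 3, 7, 8, 9}. A clique must lie in a single bag of any decomposition, so no decomposition can have width below 4. Therefore the treewidth is 4.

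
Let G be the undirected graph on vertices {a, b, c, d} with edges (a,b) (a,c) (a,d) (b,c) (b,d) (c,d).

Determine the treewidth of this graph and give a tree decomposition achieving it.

Treewidth 3.
Bags: B1 = {a, b, c, d}
Tree: (single bag)

With just one bag of size 4, the width is 4 − 1 = 3, so tw(G) ≤ 3. For the lower bound, the 4 vertices {a, b, c, d} are pairwise adjacent, and any tree decomposition puts a clique entirely inside one bag — forcing width ≥ 3. Hence tw(G) = 3 exactly.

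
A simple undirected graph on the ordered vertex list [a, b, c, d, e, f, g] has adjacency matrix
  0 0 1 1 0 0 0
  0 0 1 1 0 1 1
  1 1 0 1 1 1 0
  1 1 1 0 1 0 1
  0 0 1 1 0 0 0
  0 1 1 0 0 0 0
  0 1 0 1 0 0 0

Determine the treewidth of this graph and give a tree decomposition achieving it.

Treewidth 2.
One optimal decomposition is:
Bags: B1 = {b, c, d}  B2 = {c, d, e}  B3 = {b, c, f}  B4 = {a, c, d}  B5 = {b, d, g}
Tree: B1–B2, B1–B3, B2–B4, B1–B5

The largest bag has 3 vertices, giving width 2; this decomposition certifies tw(G) ≤ 2. For the lower bound, the 3 vertices {b, d, g} are pairwise adjacent, and any tree decomposition puts a clique entirely inside one bag — forcing width ≥ 2. Hence tw(G) = 2 exactly.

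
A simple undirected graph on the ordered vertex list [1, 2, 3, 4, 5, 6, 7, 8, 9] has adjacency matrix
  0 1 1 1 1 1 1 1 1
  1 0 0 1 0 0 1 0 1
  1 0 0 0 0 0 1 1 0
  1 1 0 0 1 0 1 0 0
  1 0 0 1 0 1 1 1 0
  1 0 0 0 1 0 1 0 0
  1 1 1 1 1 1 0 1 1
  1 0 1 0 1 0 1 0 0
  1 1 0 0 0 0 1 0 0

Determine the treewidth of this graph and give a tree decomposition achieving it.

Treewidth 3.
One such decomposition:
Bags: B1 = {1, 2, 4, 7}  B2 = {1, 4, 5, 7}  B3 = {1, 2, 7, 9}  B4 = {1, 5, 7, 8}  B5 = {1, 5, 6, 7}  B6 = {1, 3, 7, 8}
Tree: B1–B2, B1–B3, B2–B4, B2–B5, B4–B6

Every bag has size at most 4, so the width is 4 − 1 = 3 and tw(G) ≤ 3. For the lower bound, the 4 vertices {1, 2, 7, 9} are pairwise adjacent, and any tree decomposition puts a clique entirely inside one bag — forcing width ≥ 3. Therefore the treewidth is 3.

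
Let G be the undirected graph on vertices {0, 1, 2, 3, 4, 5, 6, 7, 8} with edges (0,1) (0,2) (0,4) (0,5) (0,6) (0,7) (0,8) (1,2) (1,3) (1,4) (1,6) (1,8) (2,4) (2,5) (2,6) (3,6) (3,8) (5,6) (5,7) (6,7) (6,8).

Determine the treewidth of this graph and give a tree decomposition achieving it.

Each bag holds 4 vertices, so the decomposition has width 3, which upper-bounds the treewidth. On the other hand G contains the 4-clique {0, 1, 2, 4}. A clique must lie in a single bag of any decomposition, so no decomposition can have width below 3. Therefore the treewidth is 3.

Treewidth 3.
One such decomposition:
Bags: B1 = {0, 2, 5, 6}  B2 = {0, 1, 2, 6}  B3 = {0, 1, 6, 8}  B4 = {1, 3, 6, 8}  B5 = {0, 1, 2, 4}  B6 = {0, 5, 6, 7}
Tree: B1–B2, B2–B3, B3–B4, B2–B5, B1–B6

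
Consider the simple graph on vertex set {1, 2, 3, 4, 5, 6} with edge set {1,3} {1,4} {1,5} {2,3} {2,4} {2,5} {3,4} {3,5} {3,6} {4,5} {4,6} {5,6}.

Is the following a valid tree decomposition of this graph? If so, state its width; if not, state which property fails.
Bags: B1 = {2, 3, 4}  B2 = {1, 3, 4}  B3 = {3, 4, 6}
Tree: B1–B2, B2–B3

A tree decomposition must satisfy three properties: every vertex lies in some bag; for every edge, both endpoints lie together in some bag; and for every vertex, the bags containing it form a connected subtree. Here vertex 5 appears in no bag, so the decomposition is invalid.

No — vertex 5 appears in no bag.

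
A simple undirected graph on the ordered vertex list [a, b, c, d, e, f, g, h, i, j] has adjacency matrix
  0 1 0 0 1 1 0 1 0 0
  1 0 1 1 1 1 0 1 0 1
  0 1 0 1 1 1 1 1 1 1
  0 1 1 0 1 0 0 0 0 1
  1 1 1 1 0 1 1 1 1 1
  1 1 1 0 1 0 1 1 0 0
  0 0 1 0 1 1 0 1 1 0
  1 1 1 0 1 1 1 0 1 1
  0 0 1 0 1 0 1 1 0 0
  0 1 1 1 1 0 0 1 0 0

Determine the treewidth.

4

A width-4 tree decomposition is:
Bags: B1 = {b, c, e, h, j}  B2 = {b, c, e, f, h}  B3 = {c, e, f, g, h}  B4 = {c, e, g, h, i}  B5 = {a, b, e, f, h}  B6 = {b, c, d, e, j}
Tree: B1–B2, B2–B3, B3–B4, B2–B5, B1–B6
Every bag has size at most 5, so the width is 5 − 1 = 4 and tw(G) ≤ 4. On the other hand G contains the 5-clique {b, c, d, e, j}. A clique must lie in a single bag of any decomposition, so no decomposition can have width below 4. Hence tw(G) = 4 exactly.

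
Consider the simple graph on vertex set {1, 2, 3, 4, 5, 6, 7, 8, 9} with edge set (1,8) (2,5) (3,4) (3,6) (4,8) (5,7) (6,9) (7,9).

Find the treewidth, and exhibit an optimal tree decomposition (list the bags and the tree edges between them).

Each bag holds 2 vertices, so the decomposition has width 1, which upper-bounds the treewidth. Any graph with an edge has treewidth ≥ 1, and G has the edge 2–5. Therefore the treewidth is 1.

Treewidth 1.
Bags: B1 = {2, 5}  B2 = {5, 7}  B3 = {7, 9}  B4 = {6, 9}  B5 = {3, 6}  B6 = {3, 4}  B7 = {4, 8}  B8 = {1, 8}
Tree: B1–B2, B2–B3, B3–B4, B4–B5, B5–B6, B6–B7, B7–B8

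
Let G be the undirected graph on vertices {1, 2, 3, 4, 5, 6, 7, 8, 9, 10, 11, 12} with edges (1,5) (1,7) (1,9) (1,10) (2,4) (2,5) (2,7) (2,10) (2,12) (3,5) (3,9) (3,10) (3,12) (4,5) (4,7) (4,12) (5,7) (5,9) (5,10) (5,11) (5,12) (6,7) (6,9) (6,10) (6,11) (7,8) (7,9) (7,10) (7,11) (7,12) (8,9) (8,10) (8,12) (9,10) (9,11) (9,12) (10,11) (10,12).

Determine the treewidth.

A width-4 tree decomposition is:
Bags: B1 = {5, 7, 9, 10, 12}  B2 = {3, 5, 9, 10, 12}  B3 = {2, 5, 7, 10, 12}  B4 = {7, 8, 9, 10, 12}  B5 = {5, 7, 9, 10, 11}  B6 = {2, 4, 5, 7, 12}  B7 = {6, 7, 9, 10, 11}  B8 = {1, 5, 7, 9, 10}
Tree: B1–B2, B1–B3, B1–B4, B1–B5, B3–B6, B5–B7, B5–B8
The largest bag has 5 vertices, giving width 4; this decomposition certifies tw(G) ≤ 4. For the lower bound, the 5 vertices {3, 5, 9, 10, 12} are pairwise adjacent, and any tree decomposition puts a clique entirely inside one bag — forcing width ≥ 4. Hence tw(G) = 4 exactly.

4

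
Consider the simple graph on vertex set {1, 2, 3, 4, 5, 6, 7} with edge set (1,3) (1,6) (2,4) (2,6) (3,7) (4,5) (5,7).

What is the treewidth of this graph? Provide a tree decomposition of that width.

The largest bag has 3 vertices, giving width 2; this decomposition certifies tw(G) ≤ 2. Since 5–4–2–6–1–3–7–5 is a cycle in G, G is not acyclic. Forests are exactly the graphs of treewidth ≤ 1, so tw(G) ≥ 2. The upper and lower bounds meet at 2, so that is the treewidth.

Treewidth 2.
Bags: B1 = {2, 4, 5}  B2 = {2, 5, 6}  B3 = {1, 5, 6}  B4 = {1, 3, 5}  B5 = {3, 5, 7}
Tree: B1–B2, B2–B3, B3–B4, B4–B5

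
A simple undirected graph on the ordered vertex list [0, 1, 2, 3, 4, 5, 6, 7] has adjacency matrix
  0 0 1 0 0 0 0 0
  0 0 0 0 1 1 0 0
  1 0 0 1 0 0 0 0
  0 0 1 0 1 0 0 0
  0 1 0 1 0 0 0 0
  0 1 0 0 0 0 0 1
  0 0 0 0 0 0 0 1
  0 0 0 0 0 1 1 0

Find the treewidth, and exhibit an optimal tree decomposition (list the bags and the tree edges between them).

Every bag has size at most 2, so the width is 2 − 1 = 1 and tw(G) ≤ 1. G has an edge, so its treewidth is at least 1. Combining the bounds, tw(G) = 1.

Treewidth 1.
Bags: B1 = {0, 2}  B2 = {2, 3}  B3 = {3, 4}  B4 = {1, 4}  B5 = {1, 5}  B6 = {5, 7}  B7 = {6, 7}
Tree: B1–B2, B2–B3, B3–B4, B4–B5, B5–B6, B6–B7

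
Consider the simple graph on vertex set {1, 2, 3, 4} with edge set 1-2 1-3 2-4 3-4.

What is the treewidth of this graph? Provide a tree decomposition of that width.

Each bag holds 3 vertices, so the decomposition has width 2, which upper-bounds the treewidth. Since 4–3–1–2–4 is a cycle in G, G is not acyclic. Forests are exactly the graphs of treewidth ≤ 1, so tw(G) ≥ 2. Therefore the treewidth is 2.

Treewidth 2.
One optimal decomposition is:
Bags: B1 = {1, 3, 4}  B2 = {1, 2, 4}
Tree: B1–B2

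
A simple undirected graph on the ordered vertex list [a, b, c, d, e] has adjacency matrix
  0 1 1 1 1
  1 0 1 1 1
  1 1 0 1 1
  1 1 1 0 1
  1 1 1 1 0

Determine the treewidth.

A width-4 tree decomposition is:
Bags: B1 = {a, b, c, d, e}
Tree: (single bag)
A single bag containing all 5 vertices is trivially a valid decomposition of width 4. For the lower bound, the 5 vertices {a, b, c, d, e} are pairwise adjacent, and any tree decomposition puts a clique entirely inside one bag — forcing width ≥ 4. Combining the bounds, tw(G) = 4.

4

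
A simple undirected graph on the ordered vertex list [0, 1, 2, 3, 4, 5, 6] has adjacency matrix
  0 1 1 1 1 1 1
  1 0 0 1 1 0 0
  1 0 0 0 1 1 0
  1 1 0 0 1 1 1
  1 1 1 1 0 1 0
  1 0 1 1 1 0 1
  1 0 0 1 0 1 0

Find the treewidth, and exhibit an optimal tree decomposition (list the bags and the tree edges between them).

Treewidth 3.
Bags: B1 = {0, 1, 3, 4}  B2 = {0, 3, 4, 5}  B3 = {0, 3, 5, 6}  B4 = {0, 2, 4, 5}
Tree: B1–B2, B2–B3, B2–B4

The largest bag has 4 vertices, giving width 3; this decomposition certifies tw(G) ≤ 3. On the other hand G contains the 4-clique {0, 2, 4, 5}. A clique must lie in a single bag of any decomposition, so no decomposition can have width below 3. Combining the bounds, tw(G) = 3.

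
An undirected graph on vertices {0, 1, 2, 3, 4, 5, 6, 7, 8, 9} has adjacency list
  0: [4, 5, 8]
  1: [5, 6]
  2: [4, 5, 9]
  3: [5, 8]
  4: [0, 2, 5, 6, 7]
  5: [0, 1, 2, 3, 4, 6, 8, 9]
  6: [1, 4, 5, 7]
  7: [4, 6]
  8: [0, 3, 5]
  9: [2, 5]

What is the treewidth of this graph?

2

A width-2 tree decomposition is:
Bags: B1 = {1, 5, 6}  B2 = {4, 5, 6}  B3 = {2, 4, 5}  B4 = {0, 4, 5}  B5 = {0, 5, 8}  B6 = {3, 5, 8}  B7 = {4, 6, 7}  B8 = {2, 5, 9}
Tree: B1–B2, B2–B3, B3–B4, B4–B5, B5–B6, B2–B7, B3–B8
Each bag holds 3 vertices, so the decomposition has width 2, which upper-bounds the treewidth. Conversely, {1, 5, 6} is a clique of size 3, and the vertices of any clique must share a bag in every tree decomposition; so some bag has ≥ 3 vertices and tw(G) ≥ 2. Combining the bounds, tw(G) = 2.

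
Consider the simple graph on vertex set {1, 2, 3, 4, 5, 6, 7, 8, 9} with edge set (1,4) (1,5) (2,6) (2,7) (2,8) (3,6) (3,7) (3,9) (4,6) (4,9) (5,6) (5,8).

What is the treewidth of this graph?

3

A width-3 tree decomposition is:
Bags: B1 = {1, 2, 5, 8}  B2 = {1, 2, 5, 6}  B3 = {1, 2, 4, 6}  B4 = {2, 4, 6, 7}  B5 = {3, 4, 6, 7}  B6 = {3, 4, 7, 9}
Tree: B1–B2, B2–B3, B3–B4, B4–B5, B5–B6
Every bag has size at most 4, so the width is 4 − 1 = 3 and tw(G) ≤ 3. For the lower bound: the 4 vertex sets {1,5,8}, {2}, {6}, {3,4,7,9} are disjoint, each induces a connected subgraph, and every pair is joined by at least one edge of G. Contracting each set to a single vertex therefore yields K_{4} as a minor, and since treewidth is minor-monotone, tw(G) ≥ tw(K_{4}) = 3. The upper and lower bounds meet at 3, so that is the treewidth.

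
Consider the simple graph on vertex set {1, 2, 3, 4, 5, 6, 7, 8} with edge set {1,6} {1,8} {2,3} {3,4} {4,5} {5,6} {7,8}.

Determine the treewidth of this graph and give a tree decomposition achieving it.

Each bag holds 2 vertices, so the decomposition has width 1, which upper-bounds the treewidth. Any graph with an edge has treewidth ≥ 1, and G has the edge 7–8. The upper and lower bounds meet at 1, so that is the treewidth.

Treewidth 1.
One optimal decomposition is:
Bags: B1 = {7, 8}  B2 = {1, 8}  B3 = {1, 6}  B4 = {5, 6}  B5 = {4, 5}  B6 = {3, 4}  B7 = {2, 3}
Tree: B1–B2, B2–B3, B3–B4, B4–B5, B5–B6, B6–B7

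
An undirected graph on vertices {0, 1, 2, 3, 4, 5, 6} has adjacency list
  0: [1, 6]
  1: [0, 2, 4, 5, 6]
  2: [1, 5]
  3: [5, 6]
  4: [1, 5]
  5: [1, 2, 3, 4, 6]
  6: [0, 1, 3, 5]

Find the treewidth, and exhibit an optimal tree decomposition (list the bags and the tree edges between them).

Treewidth 2.
One optimal decomposition is:
Bags: B1 = {1, 5, 6}  B2 = {1, 4, 5}  B3 = {1, 2, 5}  B4 = {0, 1, 6}  B5 = {3, 5, 6}
Tree: B1–B2, B2–B3, B1–B4, B1–B5

Every bag has size at most 3, so the width is 3 − 1 = 2 and tw(G) ≤ 2. For the lower bound, the 3 vertices {0, 1, 6} are pairwise adjacent, and any tree decomposition puts a clique entirely inside one bag — forcing width ≥ 2. The upper and lower bounds meet at 2, so that is the treewidth.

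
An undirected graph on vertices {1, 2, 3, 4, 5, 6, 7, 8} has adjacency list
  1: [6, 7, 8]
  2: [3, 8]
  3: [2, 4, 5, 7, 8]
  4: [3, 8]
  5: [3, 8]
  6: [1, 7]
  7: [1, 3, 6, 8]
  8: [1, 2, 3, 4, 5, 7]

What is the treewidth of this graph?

2

A width-2 tree decomposition is:
Bags: B1 = {3, 5, 8}  B2 = {2, 3, 8}  B3 = {3, 7, 8}  B4 = {1, 7, 8}  B5 = {3, 4, 8}  B6 = {1, 6, 7}
Tree: B1–B2, B2–B3, B3–B4, B3–B5, B4–B6
The largest bag has 3 vertices, giving width 2; this decomposition certifies tw(G) ≤ 2. Conversely, {1, 7, 8} is a clique of size 3, and the vertices of any clique must share a bag in every tree decomposition; so some bag has ≥ 3 vertices and tw(G) ≥ 2. Therefore the treewidth is 2.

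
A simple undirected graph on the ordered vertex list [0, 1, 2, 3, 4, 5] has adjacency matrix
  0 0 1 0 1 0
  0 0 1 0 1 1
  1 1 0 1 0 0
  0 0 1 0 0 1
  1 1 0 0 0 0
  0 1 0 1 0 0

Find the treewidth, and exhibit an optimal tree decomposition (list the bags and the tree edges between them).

Treewidth 2.
One optimal decomposition is:
Bags: B1 = {0, 1, 4}  B2 = {0, 1, 2}  B3 = {1, 2, 5}  B4 = {2, 3, 5}
Tree: B1–B2, B2–B3, B3–B4

Each bag holds 3 vertices, so the decomposition has width 2, which upper-bounds the treewidth. The edges 4–0–2–1–4 form a cycle, so G is not a tree and its treewidth is at least 2. Combining the bounds, tw(G) = 2.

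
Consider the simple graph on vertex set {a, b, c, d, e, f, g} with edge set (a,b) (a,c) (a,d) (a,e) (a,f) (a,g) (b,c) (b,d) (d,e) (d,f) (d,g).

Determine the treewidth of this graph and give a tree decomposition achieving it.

Every bag has size at most 3, so the width is 3 − 1 = 2 and tw(G) ≤ 2. On the other hand G contains the 3-clique {a, d, g}. A clique must lie in a single bag of any decomposition, so no decomposition can have width below 2. Combining the bounds, tw(G) = 2.

Treewidth 2.
Bags: B1 = {a, b, d}  B2 = {a, d, g}  B3 = {a, d, e}  B4 = {a, b, c}  B5 = {a, d, f}
Tree: B1–B2, B1–B3, B1–B4, B1–B5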